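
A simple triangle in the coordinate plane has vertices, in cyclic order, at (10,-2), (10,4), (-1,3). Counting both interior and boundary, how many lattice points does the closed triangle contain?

The shoelace formula gives twice the area as |(10·4 − 10·(-2)) + (10·3 − (-1)·4) + ((-1)·(-2) − 10·3)| = 66, so the area is 33.
Along each edge there are gcd(|Δx|,|Δy|)+1 lattice points, so counting each shared vertex once the boundary has gcd(0,6) + gcd(11,1) + gcd(11,5) = 6+1+1 = 8.
Pick's theorem gives I = A − B/2 + 1 = 33 − 8/2 + 1 = 30, so the closed region contains I + B = 30 + 8 = 38 lattice points.

38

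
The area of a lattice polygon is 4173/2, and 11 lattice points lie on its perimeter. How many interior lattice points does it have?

Pick's theorem A = I + B/2 − 1 rearranges to I = A − B/2 + 1 = 4173/2 − 11/2 + 1 = 2082.

2082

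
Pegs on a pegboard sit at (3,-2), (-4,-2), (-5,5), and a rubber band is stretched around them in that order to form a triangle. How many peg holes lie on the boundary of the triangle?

9

The number of boundary lattice points is Σ gcd(|Δx|,|Δy|) = gcd(7,0) + gcd(1,7) + gcd(8,7) = 7+1+1 = 9.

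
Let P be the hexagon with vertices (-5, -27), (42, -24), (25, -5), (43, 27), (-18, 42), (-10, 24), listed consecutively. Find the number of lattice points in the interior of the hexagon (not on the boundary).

The shoelace formula gives twice the area as |((-5)·(-24) − 42·(-27)) + (42·(-5) − 25·(-24)) + (25·27 − 43·(-5)) + (43·42 − (-18)·27) + ((-18)·24 − (-10)·42) + ((-10)·(-27) − (-5)·24)| = 5204, so the area is 2602.
Summing gcd(|Δx|,|Δy|) over the edges gives the boundary count: gcd(47,3) + gcd(17,19) + gcd(18,32) + gcd(61,15) + gcd(8,18) + gcd(5,51) = 1+1+2+1+2+1 = 8.
Pick's theorem gives I = A − B/2 + 1 = 2602 − 8/2 + 1 = 2599.

2599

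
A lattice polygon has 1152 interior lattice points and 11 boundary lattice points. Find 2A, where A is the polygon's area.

Pick's theorem states A = I + B/2 − 1, so A = 1152 + 11/2 − 1 = 2313/2.
Hence 2A = 2313.

2313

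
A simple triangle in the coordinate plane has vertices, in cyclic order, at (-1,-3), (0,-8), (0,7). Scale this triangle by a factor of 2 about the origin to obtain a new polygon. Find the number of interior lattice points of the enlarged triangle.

14

The shoelace formula gives twice the area as |((-1)·(-8) − 0·(-3)) + (0·7 − 0·(-8)) + (0·(-3) − (-1)·7)| = 15, so the area is 7.5.
The number of boundary lattice points is Σ gcd(|Δx|,|Δy|) = gcd(1,5) + gcd(0,15) + gcd(1,10) = 1+15+1 = 17.
Scaling by 2 multiplies the area by 2² = 4 (so the new area is 30) and multiplies the boundary lattice-point count by 2, giving 34.
By Pick's theorem, the interior count of the dilated polygon is 30 − 34/2 + 1 = 14.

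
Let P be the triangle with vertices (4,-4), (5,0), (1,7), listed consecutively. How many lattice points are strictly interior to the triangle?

Using the shoelace formula, 2A = |[4·0 − 5·(-4)] + [5·7 − 1·0] + [1·(-4) − 4·7]| = 23, so the area is 23/2.
The number of boundary lattice points is Σ gcd(|Δx|,|Δy|) = gcd(1,4) + gcd(4,7) + gcd(3,11) = 1+1+1 = 3.
By Pick's theorem A = I + B/2 − 1, so I = 23/2 − 3/2 + 1 = 11.

11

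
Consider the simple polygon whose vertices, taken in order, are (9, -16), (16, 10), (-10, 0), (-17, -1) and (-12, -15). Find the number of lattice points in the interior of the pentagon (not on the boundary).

By the shoelace formula, twice the signed area is |(9·10 − 16·(-16)) + (16·0 − (-10)·10) + ((-10)·(-1) − (-17)·0) + ((-17)·(-15) − (-12)·(-1)) + ((-12)·(-16) − 9·(-15))| = 1026, so the area is 513.
The number of boundary lattice points is Σ gcd(|Δx|,|Δy|) = gcd(7,26) + gcd(26,10) + gcd(7,1) + gcd(5,14) + gcd(21,1) = 1+2+1+1+1 = 6.
By Pick's theorem A = I + B/2 − 1, so I = 513 − 6/2 + 1 = 511.

511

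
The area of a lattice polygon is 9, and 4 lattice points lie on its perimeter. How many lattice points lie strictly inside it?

8

Pick's theorem A = I + B/2 − 1 rearranges to I = A − B/2 + 1 = 9 − 4/2 + 1 = 8.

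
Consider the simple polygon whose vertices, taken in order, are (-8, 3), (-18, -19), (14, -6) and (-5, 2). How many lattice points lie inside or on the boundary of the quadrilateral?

The shoelace formula gives twice the area as |((-8)·(-19) − (-18)·3) + ((-18)·(-6) − 14·(-19)) + (14·2 − (-5)·(-6)) + ((-5)·3 − (-8)·2)| = 579, so the area is 579/2.
Summing gcd(|Δx|,|Δy|) over the edges gives the boundary count: gcd(10,22) + gcd(32,13) + gcd(19,8) + gcd(3,1) = 2+1+1+1 = 5.
Pick's theorem gives I = A − B/2 + 1 = 579/2 − 5/2 + 1 = 288, so the closed region contains I + B = 288 + 5 = 293 lattice points.

293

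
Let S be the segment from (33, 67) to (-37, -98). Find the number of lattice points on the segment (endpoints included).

6

The number of lattice points on a segment between lattice points is gcd(|Δx|,|Δy|) + 1 = gcd(70,165) + 1 = 5 + 1 = 6.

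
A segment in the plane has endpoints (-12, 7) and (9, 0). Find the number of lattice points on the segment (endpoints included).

8

The number of lattice points on a segment between lattice points is gcd(|Δx|,|Δy|) + 1 = gcd(21,7) + 1 = 7 + 1 = 8.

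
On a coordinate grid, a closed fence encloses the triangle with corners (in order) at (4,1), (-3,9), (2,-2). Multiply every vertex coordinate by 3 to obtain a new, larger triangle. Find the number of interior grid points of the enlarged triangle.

By the shoelace formula, twice the signed area is |[4·9 − (-3)·1] + [(-3)·(-2) − 2·9] + [2·1 − 4·(-2)]| = 37, so the area is 37/2.
Along each edge there are gcd(|Δx|,|Δy|)+1 lattice points, so counting each shared vertex once the boundary has gcd(7,8) + gcd(5,11) + gcd(2,3) = 1+1+1 = 3.
Scaling by 3 multiplies the area by 3² = 9 (so the new area is 166.5) and multiplies the boundary lattice-point count by 3, giving 9.
By Pick's theorem, the interior count of the dilated polygon is 166.5 − 9/2 + 1 = 163.

163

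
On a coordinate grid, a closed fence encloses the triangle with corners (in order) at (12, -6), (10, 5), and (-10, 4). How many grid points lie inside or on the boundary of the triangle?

114

By the shoelace formula, twice the signed area is |(12·5 − 10·(-6)) + (10·4 − (-10)·5) + ((-10)·(-6) − 12·4)| = 222, so the area is 111.
Summing gcd(|Δx|,|Δy|) over the edges gives the boundary count: gcd(2,11) + gcd(20,1) + gcd(22,10) = 1+1+2 = 4.
Pick's theorem gives I = A − B/2 + 1 = 111 − 4/2 + 1 = 110, so the closed region contains I + B = 110 + 4 = 114 lattice points.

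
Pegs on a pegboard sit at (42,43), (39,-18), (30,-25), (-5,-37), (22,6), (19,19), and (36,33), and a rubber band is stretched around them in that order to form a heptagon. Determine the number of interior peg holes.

1452

The shoelace formula gives twice the area as |(42·(-18) − 39·43) + (39·(-25) − 30·(-18)) + (30·(-37) − (-5)·(-25)) + ((-5)·6 − 22·(-37)) + (22·19 − 19·6) + (19·33 − 36·19) + (36·43 − 42·33)| = 2910, so the area is 1455.
Along each edge there are gcd(|Δx|,|Δy|)+1 lattice points, so counting each shared vertex once the boundary has gcd(3,61) + gcd(9,7) + gcd(35,12) + gcd(27,43) + gcd(3,13) + gcd(17,14) + gcd(6,10) = 1+1+1+1+1+1+2 = 8.
Pick's theorem gives I = A − B/2 + 1 = 1455 − 8/2 + 1 = 1452.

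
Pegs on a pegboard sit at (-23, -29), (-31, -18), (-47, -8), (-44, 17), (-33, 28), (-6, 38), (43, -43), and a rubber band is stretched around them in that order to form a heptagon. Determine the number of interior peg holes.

3793

The shoelace formula gives twice the area as |((-23)·(-18) − (-31)·(-29)) + ((-31)·(-8) − (-47)·(-18)) + ((-47)·17 − (-44)·(-8)) + ((-44)·28 − (-33)·17) + ((-33)·38 − (-6)·28) + ((-6)·(-43) − 43·38) + (43·(-29) − (-23)·(-43))| = 7603, so the area is 3801.5.
The number of boundary lattice points is Σ gcd(|Δx|,|Δy|) = gcd(8,11) + gcd(16,10) + gcd(3,25) + gcd(11,11) + gcd(27,10) + gcd(49,81) + gcd(66,14) = 1+2+1+11+1+1+2 = 19.
By Pick's theorem A = I + B/2 − 1, so I = 3801.5 − 19/2 + 1 = 3793.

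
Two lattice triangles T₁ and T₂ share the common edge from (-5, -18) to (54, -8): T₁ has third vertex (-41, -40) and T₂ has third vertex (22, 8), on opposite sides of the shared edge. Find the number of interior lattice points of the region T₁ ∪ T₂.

The union is the simple quadrilateral with vertices (-5, -18), (-41, -40), (54, -8), (22, 8) in order.
Using the shoelace formula, 2A = |[(-5)·(-40) − (-41)·(-18)] + [(-41)·(-8) − 54·(-40)] + [54·8 − 22·(-8)] + [22·(-18) − (-5)·8]| = 2202, so the area is 1101.
Summing gcd(|Δx|,|Δy|) over the edges gives the boundary count: gcd(36,22) + gcd(95,32) + gcd(32,16) + gcd(27,26) = 2+1+16+1 = 20.
By Pick's theorem I = A − B/2 + 1 = 1101 − 20/2 + 1 = 1092.

1092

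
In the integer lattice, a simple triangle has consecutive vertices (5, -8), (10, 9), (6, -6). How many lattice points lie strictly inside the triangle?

By the shoelace formula, twice the signed area is |[5·9 − 10·(-8)] + [10·(-6) − 6·9] + [6·(-8) − 5·(-6)]| = 7, so the area is 7/2.
Along each edge there are gcd(|Δx|,|Δy|)+1 lattice points, so counting each shared vertex once the boundary has gcd(5,17) + gcd(4,15) + gcd(1,2) = 1+1+1 = 3.
By Pick's theorem A = I + B/2 − 1, so I = 7/2 − 3/2 + 1 = 3.

3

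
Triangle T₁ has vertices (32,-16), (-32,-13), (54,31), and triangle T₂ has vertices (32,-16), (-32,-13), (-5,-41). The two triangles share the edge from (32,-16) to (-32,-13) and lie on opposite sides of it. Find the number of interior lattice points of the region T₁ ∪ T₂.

The union is the simple quadrilateral with vertices (32,-16), (54,31), (-32,-13), (-5,-41) in order.
Using the shoelace formula, 2A = |(32·31 − 54·(-16)) + (54·(-13) − (-32)·31) + ((-32)·(-41) − (-5)·(-13)) + ((-5)·(-16) − 32·(-41))| = 4785, so the area is 2392.5.
Along each edge there are gcd(|Δx|,|Δy|)+1 lattice points, so counting each shared vertex once the boundary has gcd(22,47) + gcd(86,44) + gcd(27,28) + gcd(37,25) = 1+2+1+1 = 5.
By Pick's theorem I = A − B/2 + 1 = 2392.5 − 5/2 + 1 = 2391.

2391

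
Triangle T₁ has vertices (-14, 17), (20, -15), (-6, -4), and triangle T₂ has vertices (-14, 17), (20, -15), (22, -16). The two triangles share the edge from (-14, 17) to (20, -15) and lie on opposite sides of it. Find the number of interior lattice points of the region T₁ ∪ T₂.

The union is the simple quadrilateral with vertices (-14, 17), (-6, -4), (20, -15), (22, -16) in order.
By the shoelace formula, twice the signed area is |[(-14)·(-4) − (-6)·17] + [(-6)·(-15) − 20·(-4)] + [20·(-16) − 22·(-15)] + [22·17 − (-14)·(-16)]| = 488, so the area is 244.
Summing gcd(|Δx|,|Δy|) over the edges gives the boundary count: gcd(8,21) + gcd(26,11) + gcd(2,1) + gcd(36,33) = 1+1+1+3 = 6.
By Pick's theorem I = A − B/2 + 1 = 244 − 6/2 + 1 = 242.

242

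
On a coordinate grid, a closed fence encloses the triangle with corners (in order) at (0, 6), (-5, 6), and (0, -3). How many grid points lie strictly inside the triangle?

16

By the shoelace formula, twice the signed area is |(0·6 − (-5)·6) + ((-5)·(-3) − 0·6) + (0·6 − 0·(-3))| = 45, so the area is 22.5.
Along each edge there are gcd(|Δx|,|Δy|)+1 lattice points, so counting each shared vertex once the boundary has gcd(5,0) + gcd(5,9) + gcd(0,9) = 5+1+9 = 15.
By Pick's theorem A = I + B/2 − 1, so I = 22.5 − 15/2 + 1 = 16.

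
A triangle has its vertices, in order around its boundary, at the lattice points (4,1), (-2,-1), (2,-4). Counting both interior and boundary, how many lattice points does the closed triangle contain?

16

The shoelace formula gives twice the area as |(4·(-1) − (-2)·1) + ((-2)·(-4) − 2·(-1)) + (2·1 − 4·(-4))| = 26, so the area is 13.
Summing gcd(|Δx|,|Δy|) over the edges gives the boundary count: gcd(6,2) + gcd(4,3) + gcd(2,5) = 2+1+1 = 4.
Pick's theorem gives I = A − B/2 + 1 = 13 − 4/2 + 1 = 12, so the closed region contains I + B = 12 + 4 = 16 lattice points.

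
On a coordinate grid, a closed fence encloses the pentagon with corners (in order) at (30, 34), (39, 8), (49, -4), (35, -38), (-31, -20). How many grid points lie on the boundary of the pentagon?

12

The number of boundary lattice points is Σ gcd(|Δx|,|Δy|) = gcd(9,26) + gcd(10,12) + gcd(14,34) + gcd(66,18) + gcd(61,54) = 1+2+2+6+1 = 12.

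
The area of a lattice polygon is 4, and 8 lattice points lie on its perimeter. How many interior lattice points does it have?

1

From Pick's theorem, I = A − B/2 + 1 = 4 − 8/2 + 1 = 1.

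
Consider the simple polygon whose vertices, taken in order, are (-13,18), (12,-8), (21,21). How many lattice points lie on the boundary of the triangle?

3

Along each edge there are gcd(|Δx|,|Δy|)+1 lattice points, so counting each shared vertex once the boundary has gcd(25,26) + gcd(9,29) + gcd(34,3) = 1+1+1 = 3.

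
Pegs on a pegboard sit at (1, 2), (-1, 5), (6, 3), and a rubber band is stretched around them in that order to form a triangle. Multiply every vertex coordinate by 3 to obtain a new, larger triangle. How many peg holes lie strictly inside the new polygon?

By the shoelace formula, twice the signed area is |[1·5 − (-1)·2] + [(-1)·3 − 6·5] + [6·2 − 1·3]| = 17, so the area is 8.5.
Summing gcd(|Δx|,|Δy|) over the edges gives the boundary count: gcd(2,3) + gcd(7,2) + gcd(5,1) = 1+1+1 = 3.
Scaling by 3 multiplies the area by 3² = 9 (so the new area is 76.5) and multiplies the boundary lattice-point count by 3, giving 9.
By Pick's theorem, the interior count of the dilated polygon is 76.5 − 9/2 + 1 = 73.

73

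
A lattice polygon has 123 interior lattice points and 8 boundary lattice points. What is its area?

126

By Pick's theorem, A = I + B/2 − 1 = 123 + 8/2 − 1 = 126.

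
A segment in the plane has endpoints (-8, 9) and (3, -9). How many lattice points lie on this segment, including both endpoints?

The number of lattice points on a segment between lattice points is gcd(|Δx|,|Δy|) + 1 = gcd(11,18) + 1 = 1 + 1 = 2.

2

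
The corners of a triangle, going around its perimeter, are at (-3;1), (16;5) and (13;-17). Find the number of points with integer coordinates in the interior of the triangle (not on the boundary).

202

The shoelace formula gives twice the area as |[(-3)·5 − 16·1] + [16·(-17) − 13·5] + [13·1 − (-3)·(-17)]| = 406, so the area is 203.
Summing gcd(|Δx|,|Δy|) over the edges gives the boundary count: gcd(19,4) + gcd(3,22) + gcd(16,18) = 1+1+2 = 4.
Pick's theorem gives I = A − B/2 + 1 = 203 − 4/2 + 1 = 202.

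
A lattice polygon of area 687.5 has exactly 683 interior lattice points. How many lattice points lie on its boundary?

11

Pick's theorem gives A = I + B/2 − 1, so B = 2(A − I + 1) = 2(687.5 − 683 + 1) = 11.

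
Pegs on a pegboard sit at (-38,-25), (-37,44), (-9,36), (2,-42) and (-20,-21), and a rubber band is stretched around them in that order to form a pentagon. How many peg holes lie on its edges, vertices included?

The number of boundary lattice points is Σ gcd(|Δx|,|Δy|) = gcd(1,69) + gcd(28,8) + gcd(11,78) + gcd(22,21) + gcd(18,4) = 1+4+1+1+2 = 9.

9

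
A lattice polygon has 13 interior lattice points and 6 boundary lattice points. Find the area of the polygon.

15

Pick's theorem states A = I + B/2 − 1, so A = 13 + 6/2 − 1 = 15.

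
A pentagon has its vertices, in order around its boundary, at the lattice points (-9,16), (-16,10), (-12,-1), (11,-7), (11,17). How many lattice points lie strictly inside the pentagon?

Using the shoelace formula, 2A = |[(-9)·10 − (-16)·16] + [(-16)·(-1) − (-12)·10] + [(-12)·(-7) − 11·(-1)] + [11·17 − 11·(-7)] + [11·16 − (-9)·17]| = 990, so the area is 495.
Summing gcd(|Δx|,|Δy|) over the edges gives the boundary count: gcd(7,6) + gcd(4,11) + gcd(23,6) + gcd(0,24) + gcd(20,1) = 1+1+1+24+1 = 28.
By Pick's theorem A = I + B/2 − 1, so I = 495 − 28/2 + 1 = 482.

482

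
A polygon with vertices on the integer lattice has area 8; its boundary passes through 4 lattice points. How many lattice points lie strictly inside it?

From Pick's theorem, I = A − B/2 + 1 = 8 − 4/2 + 1 = 7.

7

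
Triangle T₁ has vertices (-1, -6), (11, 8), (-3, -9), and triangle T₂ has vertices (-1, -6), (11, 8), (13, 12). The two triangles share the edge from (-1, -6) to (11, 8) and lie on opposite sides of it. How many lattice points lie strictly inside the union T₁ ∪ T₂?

12

The union is the simple quadrilateral with vertices (-1, -6), (-3, -9), (11, 8), (13, 12) in order.
Using the shoelace formula, 2A = |[(-1)·(-9) − (-3)·(-6)] + [(-3)·8 − 11·(-9)] + [11·12 − 13·8] + [13·(-6) − (-1)·12]| = 28, so the area is 14.
Along each edge there are gcd(|Δx|,|Δy|)+1 lattice points, so counting each shared vertex once the boundary has gcd(2,3) + gcd(14,17) + gcd(2,4) + gcd(14,18) = 1+1+2+2 = 6.
By Pick's theorem I = A − B/2 + 1 = 14 − 6/2 + 1 = 12.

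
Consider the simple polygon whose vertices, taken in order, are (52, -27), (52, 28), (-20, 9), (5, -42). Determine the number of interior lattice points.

By the shoelace formula, twice the signed area is |[52·28 − 52·(-27)] + [52·9 − (-20)·28] + [(-20)·(-42) − 5·9] + [5·(-27) − 52·(-42)]| = 6732, so the area is 3366.
The number of boundary lattice points is Σ gcd(|Δx|,|Δy|) = gcd(0,55) + gcd(72,19) + gcd(25,51) + gcd(47,15) = 55+1+1+1 = 58.
Pick's theorem gives I = A − B/2 + 1 = 3366 − 58/2 + 1 = 3338.

3338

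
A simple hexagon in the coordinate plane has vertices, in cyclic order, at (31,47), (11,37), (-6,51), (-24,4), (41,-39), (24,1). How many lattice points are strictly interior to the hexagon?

The shoelace formula gives twice the area as |[31·37 − 11·47] + [11·51 − (-6)·37] + [(-6)·4 − (-24)·51] + [(-24)·(-39) − 41·4] + [41·1 − 24·(-39)] + [24·47 − 31·1]| = 5459, so the area is 5459/2.
The number of boundary lattice points is Σ gcd(|Δx|,|Δy|) = gcd(20,10) + gcd(17,14) + gcd(18,47) + gcd(65,43) + gcd(17,40) + gcd(7,46) = 10+1+1+1+1+1 = 15.
By Pick's theorem A = I + B/2 − 1, so I = 5459/2 − 15/2 + 1 = 2723.

2723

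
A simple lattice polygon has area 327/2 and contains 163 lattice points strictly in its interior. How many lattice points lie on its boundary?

3

Pick's theorem gives A = I + B/2 − 1, so B = 2(A − I + 1) = 2(327/2 − 163 + 1) = 3.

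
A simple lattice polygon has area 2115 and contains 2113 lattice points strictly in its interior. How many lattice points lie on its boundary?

Pick's theorem gives A = I + B/2 − 1, so B = 2(A − I + 1) = 2(2115 − 2113 + 1) = 6.

6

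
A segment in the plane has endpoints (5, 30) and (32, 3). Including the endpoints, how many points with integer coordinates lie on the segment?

28

The number of lattice points on a segment between lattice points is gcd(|Δx|,|Δy|) + 1 = gcd(27,27) + 1 = 27 + 1 = 28.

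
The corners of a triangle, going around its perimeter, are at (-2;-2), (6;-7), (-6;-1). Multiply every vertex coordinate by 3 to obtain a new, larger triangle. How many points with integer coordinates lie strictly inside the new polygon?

The shoelace formula gives twice the area as |[(-2)·(-7) − 6·(-2)] + [6·(-1) − (-6)·(-7)] + [(-6)·(-2) − (-2)·(-1)]| = 12, so the area is 6.
Along each edge there are gcd(|Δx|,|Δy|)+1 lattice points, so counting each shared vertex once the boundary has gcd(8,5) + gcd(12,6) + gcd(4,1) = 1+6+1 = 8.
Scaling by 3 multiplies the area by 3² = 9 (so the new area is 54) and multiplies the boundary lattice-point count by 3, giving 24.
By Pick's theorem, the interior count of the dilated polygon is 54 − 24/2 + 1 = 43.

43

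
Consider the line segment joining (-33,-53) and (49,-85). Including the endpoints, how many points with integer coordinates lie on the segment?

The number of lattice points on a segment between lattice points is gcd(|Δx|,|Δy|) + 1 = gcd(82,32) + 1 = 2 + 1 = 3.

3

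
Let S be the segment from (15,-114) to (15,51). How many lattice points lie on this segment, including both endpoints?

166

The number of lattice points on a segment between lattice points is gcd(|Δx|,|Δy|) + 1 = gcd(0,165) + 1 = 165 + 1 = 166.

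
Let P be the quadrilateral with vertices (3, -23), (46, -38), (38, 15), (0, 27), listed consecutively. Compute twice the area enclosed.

By the shoelace formula, twice the signed area is |(3·(-38) − 46·(-23)) + (46·15 − 38·(-38)) + (38·27 − 0·15) + (0·(-23) − 3·27)| = 4023, so the area is 4023/2.

4023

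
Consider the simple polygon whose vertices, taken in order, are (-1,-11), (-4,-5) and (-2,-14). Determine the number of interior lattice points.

Using the shoelace formula, 2A = |[(-1)·(-5) − (-4)·(-11)] + [(-4)·(-14) − (-2)·(-5)] + [(-2)·(-11) − (-1)·(-14)]| = 15, so the area is 15/2.
The number of boundary lattice points is Σ gcd(|Δx|,|Δy|) = gcd(3,6) + gcd(2,9) + gcd(1,3) = 3+1+1 = 5.
Pick's theorem gives I = A − B/2 + 1 = 15/2 − 5/2 + 1 = 6.

6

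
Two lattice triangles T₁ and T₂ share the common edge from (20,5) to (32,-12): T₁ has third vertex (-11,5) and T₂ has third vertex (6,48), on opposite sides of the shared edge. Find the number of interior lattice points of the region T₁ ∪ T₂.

The union is the simple quadrilateral with vertices (20,5), (-11,5), (32,-12), (6,48) in order.
The shoelace formula gives twice the area as |[20·5 − (-11)·5] + [(-11)·(-12) − 32·5] + [32·48 − 6·(-12)] + [6·5 − 20·48]| = 805, so the area is 402.5.
The number of boundary lattice points is Σ gcd(|Δx|,|Δy|) = gcd(31,0) + gcd(43,17) + gcd(26,60) + gcd(14,43) = 31+1+2+1 = 35.
By Pick's theorem I = A − B/2 + 1 = 402.5 − 35/2 + 1 = 386.

386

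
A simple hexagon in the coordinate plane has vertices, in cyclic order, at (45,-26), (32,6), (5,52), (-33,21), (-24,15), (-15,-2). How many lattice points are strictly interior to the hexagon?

2651

Using the shoelace formula, 2A = |(45·6 − 32·(-26)) + (32·52 − 5·6) + (5·21 − (-33)·52) + ((-33)·15 − (-24)·21) + ((-24)·(-2) − (-15)·15) + ((-15)·(-26) − 45·(-2))| = 5319, so the area is 5319/2.
Along each edge there are gcd(|Δx|,|Δy|)+1 lattice points, so counting each shared vertex once the boundary has gcd(13,32) + gcd(27,46) + gcd(38,31) + gcd(9,6) + gcd(9,17) + gcd(60,24) = 1+1+1+3+1+12 = 19.
Pick's theorem gives I = A − B/2 + 1 = 5319/2 − 19/2 + 1 = 2651.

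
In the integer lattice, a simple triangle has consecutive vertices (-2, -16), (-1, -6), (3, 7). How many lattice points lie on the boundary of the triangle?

3

Summing gcd(|Δx|,|Δy|) over the edges gives the boundary count: gcd(1,10) + gcd(4,13) + gcd(5,23) = 1+1+1 = 3.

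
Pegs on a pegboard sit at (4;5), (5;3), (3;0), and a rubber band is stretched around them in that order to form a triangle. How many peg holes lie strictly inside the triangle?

3

The shoelace formula gives twice the area as |(4·3 − 5·5) + (5·0 − 3·3) + (3·5 − 4·0)| = 7, so the area is 3.5.
Summing gcd(|Δx|,|Δy|) over the edges gives the boundary count: gcd(1,2) + gcd(2,3) + gcd(1,5) = 1+1+1 = 3.
Pick's theorem gives I = A − B/2 + 1 = 3.5 − 3/2 + 1 = 3.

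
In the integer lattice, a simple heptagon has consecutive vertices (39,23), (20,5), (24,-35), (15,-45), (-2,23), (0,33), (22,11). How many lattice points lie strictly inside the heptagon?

Using the shoelace formula, 2A = |[39·5 − 20·23] + [20·(-35) − 24·5] + [24·(-45) − 15·(-35)] + [15·23 − (-2)·(-45)] + [(-2)·33 − 0·23] + [0·11 − 22·33] + [22·23 − 39·11]| = 2100, so the area is 1050.
Summing gcd(|Δx|,|Δy|) over the edges gives the boundary count: gcd(19,18) + gcd(4,40) + gcd(9,10) + gcd(17,68) + gcd(2,10) + gcd(22,22) + gcd(17,12) = 1+4+1+17+2+22+1 = 48.
Pick's theorem gives I = A − B/2 + 1 = 1050 − 48/2 + 1 = 1027.

1027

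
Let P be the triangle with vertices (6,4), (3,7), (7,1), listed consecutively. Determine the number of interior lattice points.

1

The shoelace formula gives twice the area as |(6·7 − 3·4) + (3·1 − 7·7) + (7·4 − 6·1)| = 6, so the area is 3.
Along each edge there are gcd(|Δx|,|Δy|)+1 lattice points, so counting each shared vertex once the boundary has gcd(3,3) + gcd(4,6) + gcd(1,3) = 3+2+1 = 6.
By Pick's theorem A = I + B/2 − 1, so I = 3 − 6/2 + 1 = 1.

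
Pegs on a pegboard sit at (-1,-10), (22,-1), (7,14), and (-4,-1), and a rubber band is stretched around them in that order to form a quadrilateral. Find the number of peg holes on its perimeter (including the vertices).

20

Along each edge there are gcd(|Δx|,|Δy|)+1 lattice points, so counting each shared vertex once the boundary has gcd(23,9) + gcd(15,15) + gcd(11,15) + gcd(3,9) = 1+15+1+3 = 20.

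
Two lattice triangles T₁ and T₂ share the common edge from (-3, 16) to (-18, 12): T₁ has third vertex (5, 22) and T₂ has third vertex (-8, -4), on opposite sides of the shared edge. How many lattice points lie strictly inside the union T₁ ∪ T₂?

165

The union is the simple quadrilateral with vertices (-3, 16), (5, 22), (-18, 12), (-8, -4) in order.
The shoelace formula gives twice the area as |[(-3)·22 − 5·16] + [5·12 − (-18)·22] + [(-18)·(-4) − (-8)·12] + [(-8)·16 − (-3)·(-4)]| = 338, so the area is 169.
The number of boundary lattice points is Σ gcd(|Δx|,|Δy|) = gcd(8,6) + gcd(23,10) + gcd(10,16) + gcd(5,20) = 2+1+2+5 = 10.
By Pick's theorem I = A − B/2 + 1 = 169 − 10/2 + 1 = 165.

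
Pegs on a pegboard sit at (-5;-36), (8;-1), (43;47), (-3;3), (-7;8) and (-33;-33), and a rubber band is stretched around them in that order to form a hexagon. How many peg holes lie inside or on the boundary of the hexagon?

1253

The shoelace formula gives twice the area as |[(-5)·(-1) − 8·(-36)] + [8·47 − 43·(-1)] + [43·3 − (-3)·47] + [(-3)·8 − (-7)·3] + [(-7)·(-33) − (-33)·8] + [(-33)·(-36) − (-5)·(-33)]| = 2497, so the area is 1248.5.
Along each edge there are gcd(|Δx|,|Δy|)+1 lattice points, so counting each shared vertex once the boundary has gcd(13,35) + gcd(35,48) + gcd(46,44) + gcd(4,5) + gcd(26,41) + gcd(28,3) = 1+1+2+1+1+1 = 7.
Pick's theorem gives I = A − B/2 + 1 = 1248.5 − 7/2 + 1 = 1246, so the closed region contains I + B = 1246 + 7 = 1253 lattice points.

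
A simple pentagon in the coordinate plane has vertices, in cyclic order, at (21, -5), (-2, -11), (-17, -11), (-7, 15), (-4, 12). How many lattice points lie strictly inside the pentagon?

487

The shoelace formula gives twice the area as |[21·(-11) − (-2)·(-5)] + [(-2)·(-11) − (-17)·(-11)] + [(-17)·15 − (-7)·(-11)] + [(-7)·12 − (-4)·15] + [(-4)·(-5) − 21·12]| = 994, so the area is 497.
The number of boundary lattice points is Σ gcd(|Δx|,|Δy|) = gcd(23,6) + gcd(15,0) + gcd(10,26) + gcd(3,3) + gcd(25,17) = 1+15+2+3+1 = 22.
By Pick's theorem A = I + B/2 − 1, so I = 497 − 22/2 + 1 = 487.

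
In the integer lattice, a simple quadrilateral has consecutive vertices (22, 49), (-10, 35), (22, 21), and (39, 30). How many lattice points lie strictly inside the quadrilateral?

684

Using the shoelace formula, 2A = |(22·35 − (-10)·49) + ((-10)·21 − 22·35) + (22·30 − 39·21) + (39·49 − 22·30)| = 1372, so the area is 686.
Along each edge there are gcd(|Δx|,|Δy|)+1 lattice points, so counting each shared vertex once the boundary has gcd(32,14) + gcd(32,14) + gcd(17,9) + gcd(17,19) = 2+2+1+1 = 6.
By Pick's theorem A = I + B/2 − 1, so I = 686 − 6/2 + 1 = 684.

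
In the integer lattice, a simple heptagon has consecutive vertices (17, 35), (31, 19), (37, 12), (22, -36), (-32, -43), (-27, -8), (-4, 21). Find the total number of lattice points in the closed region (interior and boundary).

By the shoelace formula, twice the signed area is |[17·19 − 31·35] + [31·12 − 37·19] + [37·(-36) − 22·12] + [22·(-43) − (-32)·(-36)] + [(-32)·(-8) − (-27)·(-43)] + [(-27)·21 − (-4)·(-8)] + [(-4)·35 − 17·21]| = 6788, so the area is 3394.
Along each edge there are gcd(|Δx|,|Δy|)+1 lattice points, so counting each shared vertex once the boundary has gcd(14,16) + gcd(6,7) + gcd(15,48) + gcd(54,7) + gcd(5,35) + gcd(23,29) + gcd(21,14) = 2+1+3+1+5+1+7 = 20.
Pick's theorem gives I = A − B/2 + 1 = 3394 − 20/2 + 1 = 3385, so the closed region contains I + B = 3385 + 20 = 3405 lattice points.

3405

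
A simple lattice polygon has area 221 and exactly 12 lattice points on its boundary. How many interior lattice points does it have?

Pick's theorem A = I + B/2 − 1 rearranges to I = A − B/2 + 1 = 221 − 12/2 + 1 = 216.

216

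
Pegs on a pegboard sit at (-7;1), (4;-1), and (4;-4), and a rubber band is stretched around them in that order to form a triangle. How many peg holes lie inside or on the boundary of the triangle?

Using the shoelace formula, 2A = |((-7)·(-1) − 4·1) + (4·(-4) − 4·(-1)) + (4·1 − (-7)·(-4))| = 33, so the area is 16.5.
Along each edge there are gcd(|Δx|,|Δy|)+1 lattice points, so counting each shared vertex once the boundary has gcd(11,2) + gcd(0,3) + gcd(11,5) = 1+3+1 = 5.
Pick's theorem gives I = A − B/2 + 1 = 16.5 − 5/2 + 1 = 15, so the closed region contains I + B = 15 + 5 = 20 lattice points.

20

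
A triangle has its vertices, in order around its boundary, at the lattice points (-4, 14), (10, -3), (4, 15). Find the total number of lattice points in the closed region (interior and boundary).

Using the shoelace formula, 2A = |[(-4)·(-3) − 10·14] + [10·15 − 4·(-3)] + [4·14 − (-4)·15]| = 150, so the area is 75.
Summing gcd(|Δx|,|Δy|) over the edges gives the boundary count: gcd(14,17) + gcd(6,18) + gcd(8,1) = 1+6+1 = 8.
Pick's theorem gives I = A − B/2 + 1 = 75 − 8/2 + 1 = 72, so the closed region contains I + B = 72 + 8 = 80 lattice points.

80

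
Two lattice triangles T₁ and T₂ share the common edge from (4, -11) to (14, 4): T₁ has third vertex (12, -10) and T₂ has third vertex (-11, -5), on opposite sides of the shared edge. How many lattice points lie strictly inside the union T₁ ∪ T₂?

The union is the simple quadrilateral with vertices (4, -11), (12, -10), (14, 4), (-11, -5) in order.
Using the shoelace formula, 2A = |(4·(-10) − 12·(-11)) + (12·4 − 14·(-10)) + (14·(-5) − (-11)·4) + ((-11)·(-11) − 4·(-5))| = 395, so the area is 197.5.
Summing gcd(|Δx|,|Δy|) over the edges gives the boundary count: gcd(8,1) + gcd(2,14) + gcd(25,9) + gcd(15,6) = 1+2+1+3 = 7.
By Pick's theorem I = A − B/2 + 1 = 197.5 − 7/2 + 1 = 195.

195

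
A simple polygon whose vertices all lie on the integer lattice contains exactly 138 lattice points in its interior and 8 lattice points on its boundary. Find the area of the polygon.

141

By Pick's theorem, A = I + B/2 − 1 = 138 + 8/2 − 1 = 141.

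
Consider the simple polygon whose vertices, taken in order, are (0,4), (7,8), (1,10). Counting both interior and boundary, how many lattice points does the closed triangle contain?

22

The shoelace formula gives twice the area as |(0·8 − 7·4) + (7·10 − 1·8) + (1·4 − 0·10)| = 38, so the area is 19.
Summing gcd(|Δx|,|Δy|) over the edges gives the boundary count: gcd(7,4) + gcd(6,2) + gcd(1,6) = 1+2+1 = 4.
Pick's theorem gives I = A − B/2 + 1 = 19 − 4/2 + 1 = 18, so the closed region contains I + B = 18 + 4 = 22 lattice points.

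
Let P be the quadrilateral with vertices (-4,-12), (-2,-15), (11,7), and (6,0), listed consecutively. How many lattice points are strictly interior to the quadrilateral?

Using the shoelace formula, 2A = |[(-4)·(-15) − (-2)·(-12)] + [(-2)·7 − 11·(-15)] + [11·0 − 6·7] + [6·(-12) − (-4)·0]| = 73, so the area is 73/2.
Along each edge there are gcd(|Δx|,|Δy|)+1 lattice points, so counting each shared vertex once the boundary has gcd(2,3) + gcd(13,22) + gcd(5,7) + gcd(10,12) = 1+1+1+2 = 5.
By Pick's theorem A = I + B/2 − 1, so I = 73/2 − 5/2 + 1 = 35.

35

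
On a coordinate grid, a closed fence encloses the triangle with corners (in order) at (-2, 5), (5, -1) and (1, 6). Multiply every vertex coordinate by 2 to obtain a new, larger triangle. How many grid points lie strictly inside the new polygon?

Using the shoelace formula, 2A = |((-2)·(-1) − 5·5) + (5·6 − 1·(-1)) + (1·5 − (-2)·6)| = 25, so the area is 12.5.
Summing gcd(|Δx|,|Δy|) over the edges gives the boundary count: gcd(7,6) + gcd(4,7) + gcd(3,1) = 1+1+1 = 3.
Scaling by 2 multiplies the area by 2² = 4 (so the new area is 50) and multiplies the boundary lattice-point count by 2, giving 6.
By Pick's theorem, the interior count of the dilated polygon is 50 − 6/2 + 1 = 48.

48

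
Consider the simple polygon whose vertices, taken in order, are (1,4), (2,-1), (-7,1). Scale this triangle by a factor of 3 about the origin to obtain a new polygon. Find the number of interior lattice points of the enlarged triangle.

By the shoelace formula, twice the signed area is |[1·(-1) − 2·4] + [2·1 − (-7)·(-1)] + [(-7)·4 − 1·1]| = 43, so the area is 43/2.
Along each edge there are gcd(|Δx|,|Δy|)+1 lattice points, so counting each shared vertex once the boundary has gcd(1,5) + gcd(9,2) + gcd(8,3) = 1+1+1 = 3.
Scaling by 3 multiplies the area by 3² = 9 (so the new area is 387/2) and multiplies the boundary lattice-point count by 3, giving 9.
By Pick's theorem, the interior count of the dilated polygon is 387/2 − 9/2 + 1 = 190.

190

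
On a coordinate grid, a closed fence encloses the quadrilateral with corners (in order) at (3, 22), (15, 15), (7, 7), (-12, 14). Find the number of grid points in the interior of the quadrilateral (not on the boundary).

200

By the shoelace formula, twice the signed area is |[3·15 − 15·22] + [15·7 − 7·15] + [7·14 − (-12)·7] + [(-12)·22 − 3·14]| = 409, so the area is 204.5.
Along each edge there are gcd(|Δx|,|Δy|)+1 lattice points, so counting each shared vertex once the boundary has gcd(12,7) + gcd(8,8) + gcd(19,7) + gcd(15,8) = 1+8+1+1 = 11.
Pick's theorem gives I = A − B/2 + 1 = 204.5 − 11/2 + 1 = 200.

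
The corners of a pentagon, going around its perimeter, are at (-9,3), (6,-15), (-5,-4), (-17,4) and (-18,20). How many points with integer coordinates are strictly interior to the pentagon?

97

By the shoelace formula, twice the signed area is |((-9)·(-15) − 6·3) + (6·(-4) − (-5)·(-15)) + ((-5)·4 − (-17)·(-4)) + ((-17)·20 − (-18)·4) + ((-18)·3 − (-9)·20)| = 212, so the area is 106.
Summing gcd(|Δx|,|Δy|) over the edges gives the boundary count: gcd(15,18) + gcd(11,11) + gcd(12,8) + gcd(1,16) + gcd(9,17) = 3+11+4+1+1 = 20.
By Pick's theorem A = I + B/2 − 1, so I = 106 − 20/2 + 1 = 97.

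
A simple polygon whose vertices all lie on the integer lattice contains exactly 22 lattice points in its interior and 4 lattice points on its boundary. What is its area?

23

Pick's theorem states A = I + B/2 − 1, so A = 22 + 4/2 − 1 = 23.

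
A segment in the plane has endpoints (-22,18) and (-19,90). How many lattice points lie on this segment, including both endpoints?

The number of lattice points on a segment between lattice points is gcd(|Δx|,|Δy|) + 1 = gcd(3,72) + 1 = 3 + 1 = 4.

4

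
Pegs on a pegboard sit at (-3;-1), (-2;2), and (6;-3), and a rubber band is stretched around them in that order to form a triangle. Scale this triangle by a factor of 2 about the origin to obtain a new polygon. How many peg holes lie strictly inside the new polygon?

Using the shoelace formula, 2A = |((-3)·2 − (-2)·(-1)) + ((-2)·(-3) − 6·2) + (6·(-1) − (-3)·(-3))| = 29, so the area is 29/2.
Summing gcd(|Δx|,|Δy|) over the edges gives the boundary count: gcd(1,3) + gcd(8,5) + gcd(9,2) = 1+1+1 = 3.
Scaling by 2 multiplies the area by 2² = 4 (so the new area is 58) and multiplies the boundary lattice-point count by 2, giving 6.
By Pick's theorem, the interior count of the dilated polygon is 58 − 6/2 + 1 = 56.

56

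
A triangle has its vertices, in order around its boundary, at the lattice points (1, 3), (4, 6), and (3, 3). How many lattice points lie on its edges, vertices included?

6

Along each edge there are gcd(|Δx|,|Δy|)+1 lattice points, so counting each shared vertex once the boundary has gcd(3,3) + gcd(1,3) + gcd(2,0) = 3+1+2 = 6.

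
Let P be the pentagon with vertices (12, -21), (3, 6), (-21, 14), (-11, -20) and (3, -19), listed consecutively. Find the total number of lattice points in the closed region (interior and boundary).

Using the shoelace formula, 2A = |[12·6 − 3·(-21)] + [3·14 − (-21)·6] + [(-21)·(-20) − (-11)·14] + [(-11)·(-19) − 3·(-20)] + [3·(-21) − 12·(-19)]| = 1311, so the area is 655.5.
Summing gcd(|Δx|,|Δy|) over the edges gives the boundary count: gcd(9,27) + gcd(24,8) + gcd(10,34) + gcd(14,1) + gcd(9,2) = 9+8+2+1+1 = 21.
Pick's theorem gives I = A − B/2 + 1 = 655.5 − 21/2 + 1 = 646, so the closed region contains I + B = 646 + 21 = 667 lattice points.

667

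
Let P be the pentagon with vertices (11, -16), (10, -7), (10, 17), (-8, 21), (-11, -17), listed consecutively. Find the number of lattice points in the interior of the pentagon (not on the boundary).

686

The shoelace formula gives twice the area as |[11·(-7) − 10·(-16)] + [10·17 − 10·(-7)] + [10·21 − (-8)·17] + [(-8)·(-17) − (-11)·21] + [(-11)·(-16) − 11·(-17)]| = 1399, so the area is 699.5.
Summing gcd(|Δx|,|Δy|) over the edges gives the boundary count: gcd(1,9) + gcd(0,24) + gcd(18,4) + gcd(3,38) + gcd(22,1) = 1+24+2+1+1 = 29.
Pick's theorem gives I = A − B/2 + 1 = 699.5 − 29/2 + 1 = 686.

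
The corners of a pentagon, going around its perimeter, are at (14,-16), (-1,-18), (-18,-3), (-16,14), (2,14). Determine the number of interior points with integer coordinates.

By the shoelace formula, twice the signed area is |(14·(-18) − (-1)·(-16)) + ((-1)·(-3) − (-18)·(-18)) + ((-18)·14 − (-16)·(-3)) + ((-16)·14 − 2·14) + (2·(-16) − 14·14)| = 1369, so the area is 684.5.
Along each edge there are gcd(|Δx|,|Δy|)+1 lattice points, so counting each shared vertex once the boundary has gcd(15,2) + gcd(17,15) + gcd(2,17) + gcd(18,0) + gcd(12,30) = 1+1+1+18+6 = 27.
By Pick's theorem A = I + B/2 − 1, so I = 684.5 − 27/2 + 1 = 672.

672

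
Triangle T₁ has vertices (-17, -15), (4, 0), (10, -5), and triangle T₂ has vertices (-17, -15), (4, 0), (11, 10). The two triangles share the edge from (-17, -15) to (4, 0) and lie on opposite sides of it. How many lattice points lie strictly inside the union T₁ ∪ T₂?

149

The union is the simple quadrilateral with vertices (-17, -15), (10, -5), (4, 0), (11, 10) in order.
By the shoelace formula, twice the signed area is |[(-17)·(-5) − 10·(-15)] + [10·0 − 4·(-5)] + [4·10 − 11·0] + [11·(-15) − (-17)·10]| = 300, so the area is 150.
Along each edge there are gcd(|Δx|,|Δy|)+1 lattice points, so counting each shared vertex once the boundary has gcd(27,10) + gcd(6,5) + gcd(7,10) + gcd(28,25) = 1+1+1+1 = 4.
By Pick's theorem I = A − B/2 + 1 = 150 − 4/2 + 1 = 149.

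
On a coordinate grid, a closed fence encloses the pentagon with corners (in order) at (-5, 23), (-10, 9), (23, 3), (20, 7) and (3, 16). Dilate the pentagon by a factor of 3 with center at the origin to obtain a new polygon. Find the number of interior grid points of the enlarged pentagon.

2227

Using the shoelace formula, 2A = |[(-5)·9 − (-10)·23] + [(-10)·3 − 23·9] + [23·7 − 20·3] + [20·16 − 3·7] + [3·23 − (-5)·16]| = 497, so the area is 497/2.
Along each edge there are gcd(|Δx|,|Δy|)+1 lattice points, so counting each shared vertex once the boundary has gcd(5,14) + gcd(33,6) + gcd(3,4) + gcd(17,9) + gcd(8,7) = 1+3+1+1+1 = 7.
Scaling by 3 multiplies the area by 3² = 9 (so the new area is 2236.5) and multiplies the boundary lattice-point count by 3, giving 21.
By Pick's theorem, the interior count of the dilated polygon is 2236.5 − 21/2 + 1 = 2227.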